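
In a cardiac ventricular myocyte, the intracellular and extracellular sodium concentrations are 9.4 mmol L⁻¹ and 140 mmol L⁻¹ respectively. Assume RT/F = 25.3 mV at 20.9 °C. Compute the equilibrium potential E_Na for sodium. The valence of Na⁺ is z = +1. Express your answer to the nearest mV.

E = (25.3/z) · ln([Na⁺]_out/[Na⁺]_in) with z = +1.
= (25.3/1) · ln(140/9.4) = 25.30 · ln(14.89)
= 25.30 · (2.7009) = 68.33 mV

68 mV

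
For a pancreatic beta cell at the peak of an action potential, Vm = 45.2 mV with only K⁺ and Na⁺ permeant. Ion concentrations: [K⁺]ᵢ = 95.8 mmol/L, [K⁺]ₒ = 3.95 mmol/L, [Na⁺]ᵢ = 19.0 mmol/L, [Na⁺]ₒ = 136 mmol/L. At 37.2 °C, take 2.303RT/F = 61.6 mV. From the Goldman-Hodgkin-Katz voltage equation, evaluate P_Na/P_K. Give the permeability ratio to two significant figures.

Let α = P_Na/P_K. GHK: Vm = 61.6·log₁₀[(Kₒ + α·Naₒ)/(Kᵢ + α·Naᵢ)].
10^(Vm/61.6) = 10^(45.2/61.6) = 5.4171
So 5.4171·(Kᵢ + α·Naᵢ) = Kₒ + α·Naₒ → α = (5.4171·95.8 − 3.95) / (136.0 − 5.4171·19.0)
α = (519 − 3.95) / (136.0 − 102.9) = 515/33.08 = 15.57

16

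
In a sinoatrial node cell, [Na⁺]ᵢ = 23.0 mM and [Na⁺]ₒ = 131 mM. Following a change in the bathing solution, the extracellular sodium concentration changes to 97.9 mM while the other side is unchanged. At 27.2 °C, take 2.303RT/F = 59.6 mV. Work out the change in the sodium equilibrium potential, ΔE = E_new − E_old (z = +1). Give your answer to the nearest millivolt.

-8 mV

E_old = (59.6/1)·log₁₀(131/23.0) = 45.03 mV
E_new = (59.6/1)·log₁₀(97.9/23.0) = 37.49 mV
ΔE = 37.49 − (45.03) = -7.54 mV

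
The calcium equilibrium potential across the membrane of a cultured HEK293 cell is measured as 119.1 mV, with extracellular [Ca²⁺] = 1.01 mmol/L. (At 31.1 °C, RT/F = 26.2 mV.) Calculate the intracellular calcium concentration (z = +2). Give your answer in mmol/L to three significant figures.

0.000114 mmol/L

Nernst: E = (26.2/2) · ln([out]/[in]), so ln([out]/[in]) = 119.1 × 2 / 26.2 = 9.0916.
[out]/[in] = e^(9.0916) = 8880.
[in] = 1.01 / 8880 = 0.0001137 mmol/L.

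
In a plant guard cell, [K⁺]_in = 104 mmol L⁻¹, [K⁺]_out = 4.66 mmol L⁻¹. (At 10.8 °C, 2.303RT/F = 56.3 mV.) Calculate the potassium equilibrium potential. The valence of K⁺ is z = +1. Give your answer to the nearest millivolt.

E = (56.3/z) · log₁₀([K⁺]_out/[K⁺]_in) with z = +1.
= (56.3/1) · log₁₀(4.66/104) = 56.30 · log₁₀(0.04481)
= 56.30 · (-1.3486) = -75.93 mV

-76 mV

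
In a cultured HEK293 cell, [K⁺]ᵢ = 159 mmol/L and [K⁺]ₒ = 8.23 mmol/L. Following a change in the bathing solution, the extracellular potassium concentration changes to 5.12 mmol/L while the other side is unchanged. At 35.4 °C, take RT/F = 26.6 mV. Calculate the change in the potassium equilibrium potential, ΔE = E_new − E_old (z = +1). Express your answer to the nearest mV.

E_old = (26.6/1)·ln(8.23/159) = -78.77 mV
E_new = (26.6/1)·ln(5.12/159) = -91.39 mV
ΔE = -91.39 − (-78.77) = -12.63 mV

-13 mV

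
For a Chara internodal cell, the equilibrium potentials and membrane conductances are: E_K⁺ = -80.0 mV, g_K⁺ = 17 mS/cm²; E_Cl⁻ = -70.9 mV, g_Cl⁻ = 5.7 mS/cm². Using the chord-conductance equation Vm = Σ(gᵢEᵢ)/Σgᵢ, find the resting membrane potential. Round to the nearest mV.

-78 mV

Σ gᵢEᵢ = 17·(-80.0) + 5.7·(-70.9) = -1764.13
Σ gᵢ = 17 + 5.7 = 22.7
Vm = -1764.13 / 22.7 = -77.71 mV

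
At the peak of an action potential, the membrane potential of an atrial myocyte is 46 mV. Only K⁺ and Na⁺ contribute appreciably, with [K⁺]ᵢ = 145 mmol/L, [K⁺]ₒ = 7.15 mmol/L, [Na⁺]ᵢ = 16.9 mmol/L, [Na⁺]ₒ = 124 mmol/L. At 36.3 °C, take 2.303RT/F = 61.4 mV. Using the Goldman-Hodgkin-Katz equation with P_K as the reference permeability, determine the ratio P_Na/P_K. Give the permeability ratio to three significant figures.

Let α = P_Na/P_K. GHK: Vm = 61.4·log₁₀[(Kₒ + α·Naₒ)/(Kᵢ + α·Naᵢ)].
10^(Vm/61.4) = 10^(46.0/61.4) = 5.6129
So 5.6129·(Kᵢ + α·Naᵢ) = Kₒ + α·Naₒ → α = (5.6129·145.0 − 7.15) / (124.0 − 5.6129·16.9)
α = (813.9 − 7.15) / (124.0 − 94.86) = 806.7/29.14 = 27.68

27.7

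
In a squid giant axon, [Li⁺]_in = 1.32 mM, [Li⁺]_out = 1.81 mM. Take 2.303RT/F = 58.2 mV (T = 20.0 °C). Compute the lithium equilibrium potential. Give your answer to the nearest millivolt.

8 mV

E = (58.2/z) · log₁₀([Li⁺]_out/[Li⁺]_in) with z = +1.
= (58.2/1) · log₁₀(1.81/1.32) = 58.20 · log₁₀(1.371)
= 58.20 · (0.1371) = 7.98 mV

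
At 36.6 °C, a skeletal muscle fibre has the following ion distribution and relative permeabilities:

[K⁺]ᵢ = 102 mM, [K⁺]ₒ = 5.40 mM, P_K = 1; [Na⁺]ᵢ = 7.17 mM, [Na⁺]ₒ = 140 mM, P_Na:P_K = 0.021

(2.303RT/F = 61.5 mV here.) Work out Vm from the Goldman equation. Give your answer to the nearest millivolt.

-67 mV

Vm = 61.5 · log₁₀[(Σ P·[cation]ₒ + Σ P·[anion]ᵢ) / (Σ P·[cation]ᵢ + Σ P·[anion]ₒ)]
Numerator = 1×5.40 + 0.021×140 = 8.34
Denominator = 1×102 + 0.021×7.17 = 102.2
Vm = 61.5 · log₁₀(0.081644) = 61.5 × (-1.0881) = -66.92 mV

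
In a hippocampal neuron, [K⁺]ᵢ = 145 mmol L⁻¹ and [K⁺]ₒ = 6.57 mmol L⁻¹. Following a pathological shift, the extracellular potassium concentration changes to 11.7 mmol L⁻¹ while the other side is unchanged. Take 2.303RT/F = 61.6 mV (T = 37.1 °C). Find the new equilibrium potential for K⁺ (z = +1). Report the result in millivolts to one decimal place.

-67.3 mV

After the shift: [K⁺]_out = 11.7, [K⁺]_in = 145 mmol L⁻¹.
E_new = (61.6/1)·log₁₀(11.7/145) = 61.60 · (-1.0932) = -67.34 mV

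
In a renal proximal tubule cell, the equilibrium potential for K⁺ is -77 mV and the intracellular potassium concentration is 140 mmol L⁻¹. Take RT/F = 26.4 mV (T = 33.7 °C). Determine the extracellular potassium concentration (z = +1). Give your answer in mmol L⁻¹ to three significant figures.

7.58 mmol L⁻¹

Nernst: E = (26.4/1) · ln([out]/[in]), so ln([out]/[in]) = -77.0 × 1 / 26.4 = -2.9167.
[out]/[in] = e^(-2.9167) = 0.05411.
[out] = 0.05411 × 140 = 7.576 mmol L⁻¹.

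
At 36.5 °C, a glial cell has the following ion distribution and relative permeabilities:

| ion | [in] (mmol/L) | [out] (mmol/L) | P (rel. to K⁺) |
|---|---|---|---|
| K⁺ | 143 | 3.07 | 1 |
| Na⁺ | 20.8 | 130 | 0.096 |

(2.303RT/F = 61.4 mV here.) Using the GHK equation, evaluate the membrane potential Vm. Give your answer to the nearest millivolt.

-60 mV

Vm = 61.4 · log₁₀[(Σ P·[cation]ₒ + Σ P·[anion]ᵢ) / (Σ P·[cation]ᵢ + Σ P·[anion]ₒ)]
Numerator = 1×3.07 + 0.096×130 = 15.55
Denominator = 1×143 + 0.096×20.8 = 145
Vm = 61.4 · log₁₀(0.10724) = 61.4 × (-0.9696) = -59.54 mV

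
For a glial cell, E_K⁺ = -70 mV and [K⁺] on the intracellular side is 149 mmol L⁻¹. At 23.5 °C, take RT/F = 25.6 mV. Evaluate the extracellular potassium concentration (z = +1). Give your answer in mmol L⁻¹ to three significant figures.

9.68 mmol L⁻¹

Nernst: E = (25.6/1) · ln([out]/[in]), so ln([out]/[in]) = -70.0 × 1 / 25.6 = -2.7344.
[out]/[in] = e^(-2.7344) = 0.06493.
[out] = 0.06493 × 149 = 9.675 mmol L⁻¹.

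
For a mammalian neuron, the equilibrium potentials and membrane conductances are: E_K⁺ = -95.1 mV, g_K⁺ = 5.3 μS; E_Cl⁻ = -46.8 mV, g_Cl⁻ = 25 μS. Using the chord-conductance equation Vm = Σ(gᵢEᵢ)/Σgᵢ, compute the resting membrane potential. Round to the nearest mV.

Σ gᵢEᵢ = 5.3·(-95.1) + 25·(-46.8) = -1674.03
Σ gᵢ = 5.3 + 25 = 30.3
Vm = -1674.03 / 30.3 = -55.25 mV

-55 mV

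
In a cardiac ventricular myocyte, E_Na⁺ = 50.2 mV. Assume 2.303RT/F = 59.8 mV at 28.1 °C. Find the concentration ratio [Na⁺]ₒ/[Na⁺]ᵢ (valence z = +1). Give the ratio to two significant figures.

log₁₀([out]/[in]) = E·z/(59.8) = 50.2 × 1 / 59.8 = 0.8395
[out]/[in] = 10^(0.8395) = 6.91

6.9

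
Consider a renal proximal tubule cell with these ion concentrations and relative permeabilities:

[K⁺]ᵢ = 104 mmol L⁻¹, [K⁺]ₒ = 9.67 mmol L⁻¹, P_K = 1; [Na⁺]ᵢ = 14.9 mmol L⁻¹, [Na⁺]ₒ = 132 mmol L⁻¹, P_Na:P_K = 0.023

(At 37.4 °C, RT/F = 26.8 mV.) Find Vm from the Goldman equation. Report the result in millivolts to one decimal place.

-56.4 mV

Vm = 26.8 · ln[(Σ P·[cation]ₒ + Σ P·[anion]ᵢ) / (Σ P·[cation]ᵢ + Σ P·[anion]ₒ)]
Numerator = 1×9.67 + 0.023×132 = 12.71
Denominator = 1×104 + 0.023×14.9 = 104.3
Vm = 26.8 · ln(0.12177) = 26.8 × (-2.1056) = -56.43 mV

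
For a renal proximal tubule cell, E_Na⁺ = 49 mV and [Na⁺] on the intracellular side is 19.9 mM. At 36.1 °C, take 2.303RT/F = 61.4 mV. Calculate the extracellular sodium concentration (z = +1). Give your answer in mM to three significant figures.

125 mM

Nernst: E = (61.4/1) · log₁₀([out]/[in]), so log₁₀([out]/[in]) = 49.0 × 1 / 61.4 = 0.7980.
[out]/[in] = 10^(0.7980) = 6.281.
[out] = 6.281 × 19.9 = 125 mM.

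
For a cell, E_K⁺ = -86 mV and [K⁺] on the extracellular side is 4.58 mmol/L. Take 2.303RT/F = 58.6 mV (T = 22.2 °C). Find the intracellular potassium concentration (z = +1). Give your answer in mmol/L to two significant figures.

Nernst: E = (58.6/1) · log₁₀([out]/[in]), so log₁₀([out]/[in]) = -86.0 × 1 / 58.6 = -1.4676.
[out]/[in] = 10^(-1.4676) = 0.03407.
[in] = 4.58 / 0.03407 = 134.4 mmol/L.

130 mmol/L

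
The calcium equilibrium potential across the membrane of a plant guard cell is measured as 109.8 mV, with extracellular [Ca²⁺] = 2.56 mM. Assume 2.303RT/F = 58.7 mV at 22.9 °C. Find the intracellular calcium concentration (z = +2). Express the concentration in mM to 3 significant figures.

Nernst: E = (58.7/2) · log₁₀([out]/[in]), so log₁₀([out]/[in]) = 109.8 × 2 / 58.7 = 3.7411.
[out]/[in] = 10^(3.7411) = 5509.
[in] = 2.56 / 5509 = 0.0004647 mM.

0.000465 mM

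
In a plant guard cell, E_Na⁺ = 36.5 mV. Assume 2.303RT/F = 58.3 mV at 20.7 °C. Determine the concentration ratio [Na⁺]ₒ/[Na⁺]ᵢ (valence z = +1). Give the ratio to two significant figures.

4.2

log₁₀([out]/[in]) = E·z/(58.3) = 36.5 × 1 / 58.3 = 0.6261
[out]/[in] = 10^(0.6261) = 4.227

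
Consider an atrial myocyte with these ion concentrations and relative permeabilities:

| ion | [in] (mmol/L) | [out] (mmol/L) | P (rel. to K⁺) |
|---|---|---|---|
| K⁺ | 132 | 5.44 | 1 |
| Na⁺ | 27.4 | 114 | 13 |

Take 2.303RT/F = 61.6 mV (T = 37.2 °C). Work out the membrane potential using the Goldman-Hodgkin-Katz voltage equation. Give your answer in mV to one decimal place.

29.8 mV

Vm = 61.6 · log₁₀[(Σ P·[cation]ₒ + Σ P·[anion]ᵢ) / (Σ P·[cation]ᵢ + Σ P·[anion]ₒ)]
Numerator = 1×5.44 + 13×114 = 1487
Denominator = 1×132 + 13×27.4 = 488.2
Vm = 61.6 · log₁₀(3.0468) = 61.6 × (0.4838) = 29.80 mV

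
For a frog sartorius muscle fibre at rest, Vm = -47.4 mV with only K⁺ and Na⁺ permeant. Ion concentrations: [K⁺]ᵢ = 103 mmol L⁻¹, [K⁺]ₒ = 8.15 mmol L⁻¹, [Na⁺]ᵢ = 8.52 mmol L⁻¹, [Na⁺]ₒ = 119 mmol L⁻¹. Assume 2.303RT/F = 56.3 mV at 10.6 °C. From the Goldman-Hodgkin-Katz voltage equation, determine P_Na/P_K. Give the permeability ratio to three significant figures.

Let α = P_Na/P_K. GHK: Vm = 56.3·log₁₀[(Kₒ + α·Naₒ)/(Kᵢ + α·Naᵢ)].
10^(Vm/56.3) = 10^(-47.4/56.3) = 0.14391
So 0.14391·(Kᵢ + α·Naᵢ) = Kₒ + α·Naₒ → α = (0.14391·103.0 − 8.15) / (119.0 − 0.14391·8.52)
α = (14.82 − 8.15) / (119.0 − 1.226) = 6.672/117.8 = 0.05665

0.0567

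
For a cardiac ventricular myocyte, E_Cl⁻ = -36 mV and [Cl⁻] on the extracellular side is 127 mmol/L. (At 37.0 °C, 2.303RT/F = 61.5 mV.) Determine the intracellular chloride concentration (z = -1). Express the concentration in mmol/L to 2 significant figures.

33 mmol/L

Nernst: E = (61.5/-1) · log₁₀([out]/[in]), so log₁₀([out]/[in]) = -36.0 × -1 / 61.5 = 0.5854.
[out]/[in] = 10^(0.5854) = 3.849.
[in] = 127 / 3.849 = 32.99 mmol/L.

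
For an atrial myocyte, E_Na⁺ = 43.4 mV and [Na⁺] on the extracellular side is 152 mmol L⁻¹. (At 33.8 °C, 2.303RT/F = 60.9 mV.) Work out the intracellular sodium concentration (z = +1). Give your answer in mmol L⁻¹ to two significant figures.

Nernst: E = (60.9/1) · log₁₀([out]/[in]), so log₁₀([out]/[in]) = 43.4 × 1 / 60.9 = 0.7126.
[out]/[in] = 10^(0.7126) = 5.16.
[in] = 152 / 5.16 = 29.46 mmol L⁻¹.

29 mmol L⁻¹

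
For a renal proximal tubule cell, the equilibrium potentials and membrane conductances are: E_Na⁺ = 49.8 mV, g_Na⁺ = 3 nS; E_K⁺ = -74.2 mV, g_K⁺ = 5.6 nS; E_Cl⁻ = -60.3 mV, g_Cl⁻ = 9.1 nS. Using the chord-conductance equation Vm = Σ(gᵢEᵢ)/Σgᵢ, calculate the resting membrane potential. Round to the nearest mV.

-46 mV

Σ gᵢEᵢ = 3·(49.8) + 5.6·(-74.2) + 9.1·(-60.3) = -814.85
Σ gᵢ = 3 + 5.6 + 9.1 = 17.7
Vm = -814.85 / 17.7 = -46.04 mV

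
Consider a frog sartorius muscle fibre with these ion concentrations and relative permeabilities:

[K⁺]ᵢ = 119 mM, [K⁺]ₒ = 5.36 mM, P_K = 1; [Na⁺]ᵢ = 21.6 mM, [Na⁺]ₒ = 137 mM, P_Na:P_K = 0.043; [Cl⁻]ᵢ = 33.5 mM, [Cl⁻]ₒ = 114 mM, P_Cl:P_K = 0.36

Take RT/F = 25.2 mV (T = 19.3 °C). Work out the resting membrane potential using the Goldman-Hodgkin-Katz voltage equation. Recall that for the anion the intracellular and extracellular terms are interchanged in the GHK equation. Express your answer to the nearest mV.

-49 mV

Vm = 25.2 · ln[(Σ P·[cation]ₒ + Σ P·[anion]ᵢ) / (Σ P·[cation]ᵢ + Σ P·[anion]ₒ)]
Numerator = 1×5.36 + 0.043×137 + 0.36×33.5 = 23.31
Denominator = 1×119 + 0.043×21.6 + 0.36×114 = 161
Vm = 25.2 · ln(0.14482) = 25.2 × (-1.9323) = -48.69 mV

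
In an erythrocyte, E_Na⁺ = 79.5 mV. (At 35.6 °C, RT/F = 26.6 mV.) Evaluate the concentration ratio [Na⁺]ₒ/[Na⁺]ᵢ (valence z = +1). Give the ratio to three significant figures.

ln([out]/[in]) = E·z/(26.6) = 79.5 × 1 / 26.6 = 2.9887
[out]/[in] = e^(2.9887) = 19.86

19.9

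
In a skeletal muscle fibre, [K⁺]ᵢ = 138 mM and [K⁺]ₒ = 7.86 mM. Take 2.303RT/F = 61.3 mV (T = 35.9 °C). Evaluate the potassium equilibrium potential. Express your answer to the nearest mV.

-76 mV

E = (61.3/z) · log₁₀([K⁺]_out/[K⁺]_in) with z = +1.
= (61.3/1) · log₁₀(7.86/138) = 61.30 · log₁₀(0.05696)
= 61.30 · (-1.2445) = -76.29 mV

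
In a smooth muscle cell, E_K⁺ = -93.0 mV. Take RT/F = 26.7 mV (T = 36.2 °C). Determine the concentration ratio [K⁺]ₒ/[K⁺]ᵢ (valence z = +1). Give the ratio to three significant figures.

ln([out]/[in]) = E·z/(26.7) = -93.0 × 1 / 26.7 = -3.4831
[out]/[in] = e^(-3.4831) = 0.03071

0.0307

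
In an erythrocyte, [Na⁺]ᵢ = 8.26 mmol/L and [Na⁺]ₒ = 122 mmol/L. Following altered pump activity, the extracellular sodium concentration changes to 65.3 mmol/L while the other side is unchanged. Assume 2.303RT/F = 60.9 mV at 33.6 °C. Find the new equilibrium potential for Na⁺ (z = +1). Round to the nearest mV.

55 mV

After the shift: [Na⁺]_out = 65.3, [Na⁺]_in = 8.26 mmol/L.
E_new = (60.9/1)·log₁₀(65.3/8.26) = 60.90 · (0.8979) = 54.68 mV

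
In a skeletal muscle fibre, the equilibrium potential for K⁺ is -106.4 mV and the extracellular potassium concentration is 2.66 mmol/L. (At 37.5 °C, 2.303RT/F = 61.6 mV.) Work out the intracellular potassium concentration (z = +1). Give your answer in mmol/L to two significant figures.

Nernst: E = (61.6/1) · log₁₀([out]/[in]), so log₁₀([out]/[in]) = -106.4 × 1 / 61.6 = -1.7273.
[out]/[in] = 10^(-1.7273) = 0.01874.
[in] = 2.66 / 0.01874 = 142 mmol/L.

140 mmol/L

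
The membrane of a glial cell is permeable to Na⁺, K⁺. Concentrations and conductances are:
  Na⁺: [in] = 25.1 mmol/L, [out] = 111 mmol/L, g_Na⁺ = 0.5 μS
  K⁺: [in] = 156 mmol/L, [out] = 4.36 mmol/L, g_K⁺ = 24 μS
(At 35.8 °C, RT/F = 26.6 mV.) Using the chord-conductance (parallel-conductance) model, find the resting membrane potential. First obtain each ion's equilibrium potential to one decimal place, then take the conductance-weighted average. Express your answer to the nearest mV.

-92 mV

E_Na⁺ = (26.6/1)·ln(111/25.1) = 39.5 mV
E_K⁺ = (26.6/1)·ln(4.36/156) = -95.2 mV
Vm = (Σ gᵢEᵢ)/(Σ gᵢ) = (0.5·39.5 + 24·-95.2) / (0.5 + 24)
= -2265.05 / 24.5 = -92.45 mV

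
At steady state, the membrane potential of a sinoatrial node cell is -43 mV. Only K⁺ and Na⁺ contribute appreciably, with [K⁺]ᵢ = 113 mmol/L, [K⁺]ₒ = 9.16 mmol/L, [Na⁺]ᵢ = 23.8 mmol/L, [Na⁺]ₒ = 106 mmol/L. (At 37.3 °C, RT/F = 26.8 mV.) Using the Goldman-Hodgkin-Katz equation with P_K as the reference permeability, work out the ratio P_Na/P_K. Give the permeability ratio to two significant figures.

0.13

Let α = P_Na/P_K. GHK: Vm = 26.8·ln[(Kₒ + α·Naₒ)/(Kᵢ + α·Naᵢ)].
e^(Vm/26.8) = e^(-43.0/26.8) = 0.20099
So 0.20099·(Kᵢ + α·Naᵢ) = Kₒ + α·Naₒ → α = (0.20099·113.0 − 9.16) / (106.0 − 0.20099·23.8)
α = (22.71 − 9.16) / (106.0 − 4.784) = 13.55/101.2 = 0.1339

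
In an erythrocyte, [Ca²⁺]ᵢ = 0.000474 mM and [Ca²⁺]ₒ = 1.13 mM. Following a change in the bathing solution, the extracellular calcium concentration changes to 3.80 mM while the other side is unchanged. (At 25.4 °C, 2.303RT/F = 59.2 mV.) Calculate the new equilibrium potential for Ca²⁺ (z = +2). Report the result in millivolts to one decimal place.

After the shift: [Ca²⁺]_out = 3.80, [Ca²⁺]_in = 0.000474 mM.
E_new = (59.2/2)·log₁₀(3.80/0.000474) = 29.60 · (3.9040) = 115.56 mV

115.6 mV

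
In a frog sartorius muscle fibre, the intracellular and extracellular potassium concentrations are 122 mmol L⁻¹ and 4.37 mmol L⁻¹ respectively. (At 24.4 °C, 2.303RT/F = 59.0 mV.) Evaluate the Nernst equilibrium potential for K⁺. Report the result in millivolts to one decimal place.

-85.3 mV

E = (59.0/z) · log₁₀([K⁺]_out/[K⁺]_in) with z = +1.
= (59.0/1) · log₁₀(4.37/122) = 59.00 · log₁₀(0.03582)
= 59.00 · (-1.4459) = -85.31 mV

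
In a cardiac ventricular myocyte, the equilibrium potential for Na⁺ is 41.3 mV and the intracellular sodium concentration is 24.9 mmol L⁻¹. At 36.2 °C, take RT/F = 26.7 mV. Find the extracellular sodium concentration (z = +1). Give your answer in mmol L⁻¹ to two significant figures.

120 mmol L⁻¹

Nernst: E = (26.7/1) · ln([out]/[in]), so ln([out]/[in]) = 41.3 × 1 / 26.7 = 1.5468.
[out]/[in] = e^(1.5468) = 4.696.
[out] = 4.696 × 24.9 = 116.9 mmol L⁻¹.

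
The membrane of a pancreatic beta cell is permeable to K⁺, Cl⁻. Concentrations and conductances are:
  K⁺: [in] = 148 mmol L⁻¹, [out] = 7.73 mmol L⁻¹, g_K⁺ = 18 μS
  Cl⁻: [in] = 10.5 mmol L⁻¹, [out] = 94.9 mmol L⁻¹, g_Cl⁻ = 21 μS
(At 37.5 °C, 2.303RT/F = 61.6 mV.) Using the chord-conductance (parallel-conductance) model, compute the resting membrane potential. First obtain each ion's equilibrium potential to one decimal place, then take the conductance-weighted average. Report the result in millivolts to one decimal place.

-68.2 mV

E_K⁺ = (61.6/1)·log₁₀(7.73/148) = -79.0 mV
E_Cl⁻ = (61.6/-1)·log₁₀(94.9/10.5) = -58.9 mV
Vm = (Σ gᵢEᵢ)/(Σ gᵢ) = (18·-79.0 + 21·-58.9) / (18 + 21)
= -2658.90 / 39 = -68.18 mV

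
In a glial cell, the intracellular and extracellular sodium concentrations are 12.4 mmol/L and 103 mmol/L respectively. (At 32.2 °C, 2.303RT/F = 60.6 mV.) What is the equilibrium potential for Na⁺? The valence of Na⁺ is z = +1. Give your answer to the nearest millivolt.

56 mV

E = (60.6/z) · log₁₀([Na⁺]_out/[Na⁺]_in) with z = +1.
= (60.6/1) · log₁₀(103/12.4) = 60.60 · log₁₀(8.306)
= 60.60 · (0.9194) = 55.72 mV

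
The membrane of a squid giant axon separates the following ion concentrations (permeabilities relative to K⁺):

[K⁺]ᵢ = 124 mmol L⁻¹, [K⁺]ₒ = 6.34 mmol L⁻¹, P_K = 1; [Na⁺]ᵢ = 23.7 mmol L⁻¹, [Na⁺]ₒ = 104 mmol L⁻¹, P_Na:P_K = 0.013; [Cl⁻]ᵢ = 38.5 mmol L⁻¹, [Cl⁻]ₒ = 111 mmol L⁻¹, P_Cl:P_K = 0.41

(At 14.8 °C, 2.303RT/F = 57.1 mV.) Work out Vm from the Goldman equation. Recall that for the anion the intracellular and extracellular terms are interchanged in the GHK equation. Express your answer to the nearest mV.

-49 mV

Vm = 57.1 · log₁₀[(Σ P·[cation]ₒ + Σ P·[anion]ᵢ) / (Σ P·[cation]ᵢ + Σ P·[anion]ₒ)]
Numerator = 1×6.34 + 0.013×104 + 0.41×38.5 = 23.48
Denominator = 1×124 + 0.013×23.7 + 0.41×111 = 169.8
Vm = 57.1 · log₁₀(0.13825) = 57.1 × (-0.8593) = -49.07 mV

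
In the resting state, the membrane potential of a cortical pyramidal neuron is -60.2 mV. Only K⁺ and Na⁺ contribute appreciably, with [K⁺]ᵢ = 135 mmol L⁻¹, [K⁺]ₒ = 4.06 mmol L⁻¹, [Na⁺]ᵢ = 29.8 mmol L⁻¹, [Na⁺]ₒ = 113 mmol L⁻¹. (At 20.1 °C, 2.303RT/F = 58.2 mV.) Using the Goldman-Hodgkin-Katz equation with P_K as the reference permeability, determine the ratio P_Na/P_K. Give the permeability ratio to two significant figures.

Let α = P_Na/P_K. GHK: Vm = 58.2·log₁₀[(Kₒ + α·Naₒ)/(Kᵢ + α·Naᵢ)].
10^(Vm/58.2) = 10^(-60.2/58.2) = 0.092392
So 0.092392·(Kᵢ + α·Naᵢ) = Kₒ + α·Naₒ → α = (0.092392·135.0 − 4.06) / (113.0 − 0.092392·29.8)
α = (12.47 − 4.06) / (113.0 − 2.753) = 8.413/110.2 = 0.07631

0.076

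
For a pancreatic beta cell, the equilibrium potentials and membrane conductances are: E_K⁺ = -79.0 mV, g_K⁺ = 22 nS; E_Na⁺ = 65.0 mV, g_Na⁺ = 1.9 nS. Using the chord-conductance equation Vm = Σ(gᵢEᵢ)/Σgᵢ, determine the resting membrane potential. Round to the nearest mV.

Σ gᵢEᵢ = 22·(-79.0) + 1.9·(65.0) = -1614.50
Σ gᵢ = 22 + 1.9 = 23.9
Vm = -1614.50 / 23.9 = -67.55 mV

-68 mV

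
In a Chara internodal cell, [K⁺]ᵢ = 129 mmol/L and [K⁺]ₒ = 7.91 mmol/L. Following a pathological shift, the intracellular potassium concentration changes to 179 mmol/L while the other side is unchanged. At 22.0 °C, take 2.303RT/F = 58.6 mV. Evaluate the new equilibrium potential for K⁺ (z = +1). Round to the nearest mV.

-79 mV

After the shift: [K⁺]_out = 7.91, [K⁺]_in = 179 mmol/L.
E_new = (58.6/1)·log₁₀(7.91/179) = 58.60 · (-1.3547) = -79.38 mV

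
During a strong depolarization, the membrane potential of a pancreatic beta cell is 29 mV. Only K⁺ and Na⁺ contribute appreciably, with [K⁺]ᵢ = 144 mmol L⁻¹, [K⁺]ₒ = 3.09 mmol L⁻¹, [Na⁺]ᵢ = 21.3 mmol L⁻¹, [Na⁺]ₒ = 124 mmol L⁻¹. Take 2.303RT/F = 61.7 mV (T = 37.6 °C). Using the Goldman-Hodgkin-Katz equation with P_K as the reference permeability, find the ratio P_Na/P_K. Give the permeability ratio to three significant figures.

6.90

Let α = P_Na/P_K. GHK: Vm = 61.7·log₁₀[(Kₒ + α·Naₒ)/(Kᵢ + α·Naᵢ)].
10^(Vm/61.7) = 10^(29.0/61.7) = 2.9513
So 2.9513·(Kᵢ + α·Naᵢ) = Kₒ + α·Naₒ → α = (2.9513·144.0 − 3.09) / (124.0 − 2.9513·21.3)
α = (425 − 3.09) / (124.0 − 62.86) = 421.9/61.14 = 6.901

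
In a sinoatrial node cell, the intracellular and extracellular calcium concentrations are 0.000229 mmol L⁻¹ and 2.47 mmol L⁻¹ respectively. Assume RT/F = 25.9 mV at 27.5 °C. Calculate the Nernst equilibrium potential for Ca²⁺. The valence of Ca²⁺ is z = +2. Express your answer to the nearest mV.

120 mV

E = (25.9/z) · ln([Ca²⁺]_out/[Ca²⁺]_in) with z = +2.
= (25.9/2) · ln(2.47/0.000229) = 12.95 · ln(1.079e+04)
= 12.95 · (9.2860) = 120.25 mV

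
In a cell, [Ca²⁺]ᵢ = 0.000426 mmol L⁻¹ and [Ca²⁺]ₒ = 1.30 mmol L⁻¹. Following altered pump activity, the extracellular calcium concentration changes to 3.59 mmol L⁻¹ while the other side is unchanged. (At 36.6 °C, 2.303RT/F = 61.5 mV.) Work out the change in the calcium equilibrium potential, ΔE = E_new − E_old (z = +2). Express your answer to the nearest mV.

14 mV

E_old = (61.5/2)·log₁₀(1.30/0.000426) = 107.15 mV
E_new = (61.5/2)·log₁₀(3.59/0.000426) = 120.71 mV
ΔE = 120.71 − (107.15) = 13.57 mV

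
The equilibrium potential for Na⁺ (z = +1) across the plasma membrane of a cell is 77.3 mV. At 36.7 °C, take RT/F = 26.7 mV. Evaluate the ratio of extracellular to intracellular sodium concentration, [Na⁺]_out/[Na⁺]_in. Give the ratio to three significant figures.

18.1

ln([out]/[in]) = E·z/(26.7) = 77.3 × 1 / 26.7 = 2.8951
[out]/[in] = e^(2.8951) = 18.09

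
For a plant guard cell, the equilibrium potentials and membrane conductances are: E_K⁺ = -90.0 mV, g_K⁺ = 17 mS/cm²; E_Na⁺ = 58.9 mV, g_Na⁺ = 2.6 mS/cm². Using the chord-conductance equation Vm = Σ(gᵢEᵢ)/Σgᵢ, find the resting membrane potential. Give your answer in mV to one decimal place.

Σ gᵢEᵢ = 17·(-90.0) + 2.6·(58.9) = -1376.86
Σ gᵢ = 17 + 2.6 = 19.6
Vm = -1376.86 / 19.6 = -70.25 mV

-70.2 mV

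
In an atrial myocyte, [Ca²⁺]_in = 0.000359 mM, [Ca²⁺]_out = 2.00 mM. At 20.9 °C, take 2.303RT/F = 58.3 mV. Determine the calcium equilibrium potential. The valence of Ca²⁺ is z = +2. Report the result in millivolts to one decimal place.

109.2 mV

E = (58.3/z) · log₁₀([Ca²⁺]_out/[Ca²⁺]_in) with z = +2.
= (58.3/2) · log₁₀(2.00/0.000359) = 29.15 · log₁₀(5571)
= 29.15 · (3.7459) = 109.19 mV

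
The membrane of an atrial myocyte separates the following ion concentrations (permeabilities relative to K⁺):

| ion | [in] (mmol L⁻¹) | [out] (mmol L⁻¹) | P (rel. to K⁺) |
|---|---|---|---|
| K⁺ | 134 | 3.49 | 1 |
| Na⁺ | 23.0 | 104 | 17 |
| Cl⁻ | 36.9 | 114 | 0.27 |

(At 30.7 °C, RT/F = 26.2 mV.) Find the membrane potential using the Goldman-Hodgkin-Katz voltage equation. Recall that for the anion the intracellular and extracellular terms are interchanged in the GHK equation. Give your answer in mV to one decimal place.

30.5 mV

Vm = 26.2 · ln[(Σ P·[cation]ₒ + Σ P·[anion]ᵢ) / (Σ P·[cation]ᵢ + Σ P·[anion]ₒ)]
Numerator = 1×3.49 + 17×104 + 0.27×36.9 = 1781
Denominator = 1×134 + 17×23.0 + 0.27×114 = 555.8
Vm = 26.2 · ln(3.2053) = 26.2 × (1.1648) = 30.52 mV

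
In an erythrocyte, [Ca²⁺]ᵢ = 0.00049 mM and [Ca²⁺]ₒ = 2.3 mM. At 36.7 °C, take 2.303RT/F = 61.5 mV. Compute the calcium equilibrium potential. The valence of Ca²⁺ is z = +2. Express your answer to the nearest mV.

E = (61.5/z) · log₁₀([Ca²⁺]_out/[Ca²⁺]_in) with z = +2.
= (61.5/2) · log₁₀(2.3/0.00049) = 30.75 · log₁₀(4694)
= 30.75 · (3.6715) = 112.90 mV

113 mV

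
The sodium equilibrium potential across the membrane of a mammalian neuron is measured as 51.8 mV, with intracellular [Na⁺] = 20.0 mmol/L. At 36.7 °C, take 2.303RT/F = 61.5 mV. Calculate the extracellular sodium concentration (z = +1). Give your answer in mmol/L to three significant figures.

139 mmol/L

Nernst: E = (61.5/1) · log₁₀([out]/[in]), so log₁₀([out]/[in]) = 51.8 × 1 / 61.5 = 0.8423.
[out]/[in] = 10^(0.8423) = 6.955.
[out] = 6.955 × 20.0 = 139.1 mmol/L.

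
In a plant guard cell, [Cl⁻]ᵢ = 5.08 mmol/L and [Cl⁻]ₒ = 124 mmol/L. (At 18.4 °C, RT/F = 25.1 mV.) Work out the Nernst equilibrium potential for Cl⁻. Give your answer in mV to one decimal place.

-80.2 mV

E = (25.1/z) · ln([Cl⁻]_out/[Cl⁻]_in) with z = -1.
For an anion, dividing by z = -1 reverses the sign.
= (25.1/-1) · ln(124/5.08) = -25.10 · ln(24.41)
= -25.10 · (3.1950) = -80.19 mV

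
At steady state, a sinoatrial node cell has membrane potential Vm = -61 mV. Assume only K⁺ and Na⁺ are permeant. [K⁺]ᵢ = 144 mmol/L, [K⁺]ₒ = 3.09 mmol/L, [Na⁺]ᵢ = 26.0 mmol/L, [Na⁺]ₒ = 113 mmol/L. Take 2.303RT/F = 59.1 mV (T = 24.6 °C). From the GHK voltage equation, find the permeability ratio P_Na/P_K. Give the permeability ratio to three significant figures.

Let α = P_Na/P_K. GHK: Vm = 59.1·log₁₀[(Kₒ + α·Naₒ)/(Kᵢ + α·Naᵢ)].
10^(Vm/59.1) = 10^(-61.0/59.1) = 0.092865
So 0.092865·(Kᵢ + α·Naᵢ) = Kₒ + α·Naₒ → α = (0.092865·144.0 − 3.09) / (113.0 − 0.092865·26.0)
α = (13.37 − 3.09) / (113.0 − 2.414) = 10.28/110.6 = 0.09298

0.0930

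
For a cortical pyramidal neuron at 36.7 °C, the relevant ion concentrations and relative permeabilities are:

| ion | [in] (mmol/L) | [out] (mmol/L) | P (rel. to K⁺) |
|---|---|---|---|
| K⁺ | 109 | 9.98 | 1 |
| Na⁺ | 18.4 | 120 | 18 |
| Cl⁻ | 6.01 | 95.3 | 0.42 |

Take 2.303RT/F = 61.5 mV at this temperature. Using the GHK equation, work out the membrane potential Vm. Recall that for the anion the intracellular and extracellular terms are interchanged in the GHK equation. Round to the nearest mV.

Vm = 61.5 · log₁₀[(Σ P·[cation]ₒ + Σ P·[anion]ᵢ) / (Σ P·[cation]ᵢ + Σ P·[anion]ₒ)]
Numerator = 1×9.98 + 18×120 + 0.42×6.01 = 2173
Denominator = 1×109 + 18×18.4 + 0.42×95.3 = 480.2
Vm = 61.5 · log₁₀(4.5239) = 61.5 × (0.6555) = 40.31 mV

40 mV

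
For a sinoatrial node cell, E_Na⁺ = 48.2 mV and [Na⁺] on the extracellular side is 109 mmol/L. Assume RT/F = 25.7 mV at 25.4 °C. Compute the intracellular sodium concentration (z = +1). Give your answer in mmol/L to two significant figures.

Nernst: E = (25.7/1) · ln([out]/[in]), so ln([out]/[in]) = 48.2 × 1 / 25.7 = 1.8755.
[out]/[in] = e^(1.8755) = 6.524.
[in] = 109 / 6.524 = 16.71 mmol/L.

17 mmol/L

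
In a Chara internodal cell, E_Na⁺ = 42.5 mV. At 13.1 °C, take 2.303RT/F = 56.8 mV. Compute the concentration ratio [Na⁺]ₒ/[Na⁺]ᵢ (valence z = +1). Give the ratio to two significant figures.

log₁₀([out]/[in]) = E·z/(56.8) = 42.5 × 1 / 56.8 = 0.7482
[out]/[in] = 10^(0.7482) = 5.601

5.6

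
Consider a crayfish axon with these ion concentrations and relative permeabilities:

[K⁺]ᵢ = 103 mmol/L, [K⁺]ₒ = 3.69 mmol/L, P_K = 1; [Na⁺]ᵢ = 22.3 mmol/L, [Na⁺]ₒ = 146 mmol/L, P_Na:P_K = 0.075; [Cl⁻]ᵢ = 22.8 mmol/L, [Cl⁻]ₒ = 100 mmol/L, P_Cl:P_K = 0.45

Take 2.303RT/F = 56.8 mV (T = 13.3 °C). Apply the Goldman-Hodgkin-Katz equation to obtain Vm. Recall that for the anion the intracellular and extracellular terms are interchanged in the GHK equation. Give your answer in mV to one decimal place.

-44.2 mV

Vm = 56.8 · log₁₀[(Σ P·[cation]ₒ + Σ P·[anion]ᵢ) / (Σ P·[cation]ᵢ + Σ P·[anion]ₒ)]
Numerator = 1×3.69 + 0.075×146 + 0.45×22.8 = 24.9
Denominator = 1×103 + 0.075×22.3 + 0.45×100 = 149.7
Vm = 56.8 · log₁₀(0.16636) = 56.8 × (-0.7789) = -44.24 mV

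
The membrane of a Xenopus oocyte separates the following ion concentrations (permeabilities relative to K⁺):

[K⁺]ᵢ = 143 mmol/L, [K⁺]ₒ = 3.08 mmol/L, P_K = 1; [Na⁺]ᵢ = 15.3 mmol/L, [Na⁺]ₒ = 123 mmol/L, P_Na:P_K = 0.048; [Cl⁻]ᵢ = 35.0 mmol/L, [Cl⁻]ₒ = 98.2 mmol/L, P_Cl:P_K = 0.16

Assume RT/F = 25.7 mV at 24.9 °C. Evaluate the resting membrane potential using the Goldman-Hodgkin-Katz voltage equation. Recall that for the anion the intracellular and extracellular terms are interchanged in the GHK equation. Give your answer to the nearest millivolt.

-61 mV

Vm = 25.7 · ln[(Σ P·[cation]ₒ + Σ P·[anion]ᵢ) / (Σ P·[cation]ᵢ + Σ P·[anion]ₒ)]
Numerator = 1×3.08 + 0.048×123 + 0.16×35.0 = 14.58
Denominator = 1×143 + 0.048×15.3 + 0.16×98.2 = 159.4
Vm = 25.7 · ln(0.091466) = 25.7 × (-2.3918) = -61.47 mV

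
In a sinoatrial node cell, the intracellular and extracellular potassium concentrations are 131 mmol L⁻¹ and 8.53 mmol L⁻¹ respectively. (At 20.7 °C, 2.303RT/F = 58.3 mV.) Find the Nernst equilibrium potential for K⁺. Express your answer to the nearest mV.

-69 mV

E = (58.3/z) · log₁₀([K⁺]_out/[K⁺]_in) with z = +1.
= (58.3/1) · log₁₀(8.53/131) = 58.30 · log₁₀(0.06511)
= 58.30 · (-1.1863) = -69.16 mV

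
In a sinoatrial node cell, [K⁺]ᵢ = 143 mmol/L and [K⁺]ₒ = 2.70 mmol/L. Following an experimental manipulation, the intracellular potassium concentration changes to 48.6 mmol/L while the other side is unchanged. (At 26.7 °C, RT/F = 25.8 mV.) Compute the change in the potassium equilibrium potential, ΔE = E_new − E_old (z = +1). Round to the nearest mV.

28 mV

E_old = (25.8/1)·ln(2.70/143) = -102.42 mV
E_new = (25.8/1)·ln(2.70/48.6) = -74.57 mV
ΔE = -74.57 − (-102.42) = 27.84 mV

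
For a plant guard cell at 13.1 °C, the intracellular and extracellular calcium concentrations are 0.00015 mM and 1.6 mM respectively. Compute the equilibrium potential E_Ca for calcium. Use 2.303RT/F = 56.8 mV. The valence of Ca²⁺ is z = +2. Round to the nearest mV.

E = (56.8/z) · log₁₀([Ca²⁺]_out/[Ca²⁺]_in) with z = +2.
= (56.8/2) · log₁₀(1.6/0.00015) = 28.40 · log₁₀(1.067e+04)
= 28.40 · (4.0280) = 114.40 mV

114 mV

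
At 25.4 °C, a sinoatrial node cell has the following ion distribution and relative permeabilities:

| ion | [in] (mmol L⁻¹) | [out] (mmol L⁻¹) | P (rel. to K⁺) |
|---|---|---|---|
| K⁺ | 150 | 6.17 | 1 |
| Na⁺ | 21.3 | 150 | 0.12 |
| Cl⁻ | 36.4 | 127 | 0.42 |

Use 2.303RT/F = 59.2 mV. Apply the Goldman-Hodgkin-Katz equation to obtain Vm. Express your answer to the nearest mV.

-42 mV

Vm = 59.2 · log₁₀[(Σ P·[cation]ₒ + Σ P·[anion]ᵢ) / (Σ P·[cation]ᵢ + Σ P·[anion]ₒ)]
Numerator = 1×6.17 + 0.12×150 + 0.42×36.4 = 39.46
Denominator = 1×150 + 0.12×21.3 + 0.42×127 = 205.9
Vm = 59.2 · log₁₀(0.19164) = 59.2 × (-0.7175) = -42.48 mV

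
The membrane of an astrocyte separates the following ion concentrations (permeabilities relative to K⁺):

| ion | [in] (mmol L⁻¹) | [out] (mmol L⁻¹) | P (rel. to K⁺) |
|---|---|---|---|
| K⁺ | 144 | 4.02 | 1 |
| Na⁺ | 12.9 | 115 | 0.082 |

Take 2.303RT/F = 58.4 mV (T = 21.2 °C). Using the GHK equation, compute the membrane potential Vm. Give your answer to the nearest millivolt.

Vm = 58.4 · log₁₀[(Σ P·[cation]ₒ + Σ P·[anion]ᵢ) / (Σ P·[cation]ᵢ + Σ P·[anion]ₒ)]
Numerator = 1×4.02 + 0.082×115 = 13.45
Denominator = 1×144 + 0.082×12.9 = 145.1
Vm = 58.4 · log₁₀(0.092722) = 58.4 × (-1.0328) = -60.32 mV

-60 mV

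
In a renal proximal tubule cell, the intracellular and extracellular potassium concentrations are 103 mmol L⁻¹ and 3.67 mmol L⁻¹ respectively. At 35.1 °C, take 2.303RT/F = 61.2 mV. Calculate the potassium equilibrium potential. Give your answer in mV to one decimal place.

E = (61.2/z) · log₁₀([K⁺]_out/[K⁺]_in) with z = +1.
= (61.2/1) · log₁₀(3.67/103) = 61.20 · log₁₀(0.03563)
= 61.20 · (-1.4482) = -88.63 mV

-88.6 mV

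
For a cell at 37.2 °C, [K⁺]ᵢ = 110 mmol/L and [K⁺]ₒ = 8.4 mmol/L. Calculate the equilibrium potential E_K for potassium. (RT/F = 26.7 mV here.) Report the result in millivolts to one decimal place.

E = (26.7/z) · ln([K⁺]_out/[K⁺]_in) with z = +1.
= (26.7/1) · ln(8.4/110) = 26.70 · ln(0.07636)
= 26.70 · (-2.5722) = -68.68 mV

-68.7 mV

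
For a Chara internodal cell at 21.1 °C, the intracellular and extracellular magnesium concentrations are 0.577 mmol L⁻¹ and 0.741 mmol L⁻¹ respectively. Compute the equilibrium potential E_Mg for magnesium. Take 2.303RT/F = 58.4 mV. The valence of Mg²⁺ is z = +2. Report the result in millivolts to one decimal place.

3.2 mV

E = (58.4/z) · log₁₀([Mg²⁺]_out/[Mg²⁺]_in) with z = +2.
= (58.4/2) · log₁₀(0.741/0.577) = 29.20 · log₁₀(1.284)
= 29.20 · (0.1086) = 3.17 mV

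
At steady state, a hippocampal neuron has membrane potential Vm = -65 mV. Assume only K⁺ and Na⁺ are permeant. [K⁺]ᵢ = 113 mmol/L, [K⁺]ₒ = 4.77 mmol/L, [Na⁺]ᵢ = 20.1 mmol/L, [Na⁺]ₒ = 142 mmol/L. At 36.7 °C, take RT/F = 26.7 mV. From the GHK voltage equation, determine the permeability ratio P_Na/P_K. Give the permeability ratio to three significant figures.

0.0366

Let α = P_Na/P_K. GHK: Vm = 26.7·ln[(Kₒ + α·Naₒ)/(Kᵢ + α·Naᵢ)].
e^(Vm/26.7) = e^(-65.0/26.7) = 0.087645
So 0.087645·(Kᵢ + α·Naᵢ) = Kₒ + α·Naₒ → α = (0.087645·113.0 − 4.77) / (142.0 − 0.087645·20.1)
α = (9.904 − 4.77) / (142.0 − 1.762) = 5.134/140.2 = 0.03661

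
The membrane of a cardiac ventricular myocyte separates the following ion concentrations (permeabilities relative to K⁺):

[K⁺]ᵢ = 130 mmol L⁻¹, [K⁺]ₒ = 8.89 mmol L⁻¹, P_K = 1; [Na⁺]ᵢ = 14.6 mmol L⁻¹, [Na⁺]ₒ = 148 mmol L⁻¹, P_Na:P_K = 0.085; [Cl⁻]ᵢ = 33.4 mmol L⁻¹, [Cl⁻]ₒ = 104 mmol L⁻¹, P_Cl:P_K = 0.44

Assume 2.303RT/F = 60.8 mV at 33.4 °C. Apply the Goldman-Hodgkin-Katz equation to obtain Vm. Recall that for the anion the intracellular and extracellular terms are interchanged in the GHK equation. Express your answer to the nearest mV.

Vm = 60.8 · log₁₀[(Σ P·[cation]ₒ + Σ P·[anion]ᵢ) / (Σ P·[cation]ᵢ + Σ P·[anion]ₒ)]
Numerator = 1×8.89 + 0.085×148 + 0.44×33.4 = 36.17
Denominator = 1×130 + 0.085×14.6 + 0.44×104 = 177
Vm = 60.8 · log₁₀(0.20433) = 60.8 × (-0.6897) = -41.93 mV

-42 mV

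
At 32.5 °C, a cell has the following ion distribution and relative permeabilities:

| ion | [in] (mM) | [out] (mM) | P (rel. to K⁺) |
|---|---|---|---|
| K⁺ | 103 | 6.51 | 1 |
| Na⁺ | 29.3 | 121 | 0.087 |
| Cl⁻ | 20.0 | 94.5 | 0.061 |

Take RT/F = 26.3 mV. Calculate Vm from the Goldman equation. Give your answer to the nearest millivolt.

-48 mV

Vm = 26.3 · ln[(Σ P·[cation]ₒ + Σ P·[anion]ᵢ) / (Σ P·[cation]ᵢ + Σ P·[anion]ₒ)]
Numerator = 1×6.51 + 0.087×121 + 0.061×20.0 = 18.26
Denominator = 1×103 + 0.087×29.3 + 0.061×94.5 = 111.3
Vm = 26.3 · ln(0.16401) = 26.3 × (-1.8078) = -47.55 mV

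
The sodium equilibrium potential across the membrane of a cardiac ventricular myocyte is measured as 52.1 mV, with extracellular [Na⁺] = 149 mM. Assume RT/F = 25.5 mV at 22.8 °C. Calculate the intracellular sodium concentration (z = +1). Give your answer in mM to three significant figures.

19.3 mM

Nernst: E = (25.5/1) · ln([out]/[in]), so ln([out]/[in]) = 52.1 × 1 / 25.5 = 2.0431.
[out]/[in] = e^(2.0431) = 7.715.
[in] = 149 / 7.715 = 19.31 mM.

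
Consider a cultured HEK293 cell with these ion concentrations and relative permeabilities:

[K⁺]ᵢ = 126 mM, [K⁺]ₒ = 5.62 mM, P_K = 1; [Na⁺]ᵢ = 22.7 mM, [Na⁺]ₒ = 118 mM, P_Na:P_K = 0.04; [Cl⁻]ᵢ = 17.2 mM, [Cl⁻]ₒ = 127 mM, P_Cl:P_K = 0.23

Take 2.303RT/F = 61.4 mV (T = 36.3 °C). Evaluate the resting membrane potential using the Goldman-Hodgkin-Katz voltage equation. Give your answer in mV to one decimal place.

-63.7 mV

Vm = 61.4 · log₁₀[(Σ P·[cation]ₒ + Σ P·[anion]ᵢ) / (Σ P·[cation]ᵢ + Σ P·[anion]ₒ)]
Numerator = 1×5.62 + 0.04×118 + 0.23×17.2 = 14.3
Denominator = 1×126 + 0.04×22.7 + 0.23×127 = 156.1
Vm = 61.4 · log₁₀(0.091572) = 61.4 × (-1.0382) = -63.75 mV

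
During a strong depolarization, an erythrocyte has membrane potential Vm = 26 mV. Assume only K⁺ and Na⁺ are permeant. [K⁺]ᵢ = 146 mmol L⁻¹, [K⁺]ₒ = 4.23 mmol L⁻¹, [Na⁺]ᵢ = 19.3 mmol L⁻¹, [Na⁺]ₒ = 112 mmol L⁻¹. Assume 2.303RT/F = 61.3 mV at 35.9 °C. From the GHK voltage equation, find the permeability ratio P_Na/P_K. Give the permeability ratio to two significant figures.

Let α = P_Na/P_K. GHK: Vm = 61.3·log₁₀[(Kₒ + α·Naₒ)/(Kᵢ + α·Naᵢ)].
10^(Vm/61.3) = 10^(26.0/61.3) = 2.6555
So 2.6555·(Kᵢ + α·Naᵢ) = Kₒ + α·Naₒ → α = (2.6555·146.0 − 4.23) / (112.0 − 2.6555·19.3)
α = (387.7 − 4.23) / (112.0 − 51.25) = 383.5/60.75 = 6.312

6.3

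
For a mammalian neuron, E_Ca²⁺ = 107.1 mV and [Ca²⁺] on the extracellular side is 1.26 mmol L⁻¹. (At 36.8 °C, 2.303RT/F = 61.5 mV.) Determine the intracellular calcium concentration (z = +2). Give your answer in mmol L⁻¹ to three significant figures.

Nernst: E = (61.5/2) · log₁₀([out]/[in]), so log₁₀([out]/[in]) = 107.1 × 2 / 61.5 = 3.4829.
[out]/[in] = 10^(3.4829) = 3040.
[in] = 1.26 / 3040 = 0.0004144 mmol L⁻¹.

0.000414 mmol L⁻¹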